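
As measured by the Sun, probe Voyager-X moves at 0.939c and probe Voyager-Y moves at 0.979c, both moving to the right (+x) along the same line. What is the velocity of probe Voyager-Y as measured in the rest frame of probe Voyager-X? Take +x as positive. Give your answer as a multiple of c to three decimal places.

+0.496c

β_A = 0.939, β_B = 0.979.
Transform to A's frame with the inverse velocity-addition law: u' = (u − v)/(1 − uv/c²), taking u = β_B and v = β_A.
u' = (0.979 − 0.939) / (1 − (0.939)(0.979)) = 0.0400/0.0807 = 0.4955.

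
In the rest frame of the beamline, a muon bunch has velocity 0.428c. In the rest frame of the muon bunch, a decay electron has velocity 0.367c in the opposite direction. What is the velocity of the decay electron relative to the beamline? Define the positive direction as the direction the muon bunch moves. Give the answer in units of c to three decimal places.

With v = 0.428 and u' = -0.367 (in units of c),
u = (u' + v)/(1 + u'v/c²):
u = (-0.367 + 0.428) / (1 + (-0.367)·0.428) = 0.0610/0.8429 = 0.0724

+0.072c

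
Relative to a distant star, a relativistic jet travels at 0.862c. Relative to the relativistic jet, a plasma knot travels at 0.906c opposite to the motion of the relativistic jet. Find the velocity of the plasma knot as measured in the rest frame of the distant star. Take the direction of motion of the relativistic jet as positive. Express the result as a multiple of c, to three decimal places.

-0.201c

With v = 0.862 and u' = -0.906 (in units of c),
u = (u' + v)/(1 + u'v/c²):
u = (-0.906 + 0.862) / (1 + (-0.906)·0.862) = -0.0440/0.2190 = -0.2009
(Galilean addition would give -0.044c.)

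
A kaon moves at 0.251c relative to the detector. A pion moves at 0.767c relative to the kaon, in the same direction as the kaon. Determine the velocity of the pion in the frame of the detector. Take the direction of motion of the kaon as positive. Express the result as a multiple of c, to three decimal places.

0.854c

With v = 0.251 and u' = 0.767 (in units of c),
u = (u' + v)/(1 + u'v/c²):
u = (0.767 + 0.251) / (1 + 0.767·0.251) = 1.0180/1.1925 = 0.8537
(Galilean addition would give +1.018c, exceeding c.)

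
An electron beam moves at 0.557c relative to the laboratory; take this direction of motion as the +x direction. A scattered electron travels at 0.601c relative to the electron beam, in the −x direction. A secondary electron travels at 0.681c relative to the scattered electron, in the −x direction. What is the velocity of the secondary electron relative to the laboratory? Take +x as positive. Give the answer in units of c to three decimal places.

-0.715c

Apply u = (u' + v)/(1 + u'v/c²) successively, working outward toward the laboratory.
Start: velocity of the electron beam relative to the laboratory = 0.5570c.
Compose with the scattered electron (u' = -0.601 in the electron beam frame): u_1 = (-0.601 + 0.557) / (1 + (-0.601)·0.557) = -0.0440/0.6652 = -0.0661.
Compose with the secondary electron (u' = -0.681 in the scattered electron frame): u_2 = (-0.681 + (-0.066)) / (1 + (-0.681)·(-0.066)) = -0.7471/1.0450 = -0.7149.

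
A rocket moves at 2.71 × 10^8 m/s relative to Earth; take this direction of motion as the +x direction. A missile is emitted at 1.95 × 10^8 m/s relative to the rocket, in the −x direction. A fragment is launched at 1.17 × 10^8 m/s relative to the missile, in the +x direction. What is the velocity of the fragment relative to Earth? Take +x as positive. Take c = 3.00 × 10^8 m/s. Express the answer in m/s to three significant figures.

+2.43 × 10^8 m/s

Apply u = (u' + v)/(1 + u'v/c²) successively, working outward toward Earth.
(Dividing each given speed by c = 3.00 × 10^8 m/s to work in units of c.)
Start: velocity of the rocket relative to Earth = 0.9033c.
Compose with the missile (u' = -0.650 in the rocket frame): u_1 = (-0.650 + 0.903) / (1 + (-0.650)·0.903) = 0.2533/0.4128 = 0.6136.
Compose with the fragment (u' = 0.390 in the missile frame): u_2 = (0.390 + 0.614) / (1 + 0.390·0.614) = 1.0036/1.2393 = 0.8098.
So u = 0.8098 × 3.00 × 10^8 m/s.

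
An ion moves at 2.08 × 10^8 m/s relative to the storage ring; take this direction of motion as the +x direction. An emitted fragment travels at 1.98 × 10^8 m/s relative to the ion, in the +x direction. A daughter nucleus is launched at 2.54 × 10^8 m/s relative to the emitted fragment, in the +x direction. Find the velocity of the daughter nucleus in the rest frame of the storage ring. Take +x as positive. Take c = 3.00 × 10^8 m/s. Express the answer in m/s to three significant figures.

Apply u = (u' + v)/(1 + u'v/c²) successively, working outward toward the storage ring.
(Dividing each given speed by c = 3.00 × 10^8 m/s to work in units of c.)
Start: velocity of the ion relative to the storage ring = 0.6933c.
Compose with the emitted fragment (u' = 0.660 in the ion frame): u_1 = (0.660 + 0.693) / (1 + 0.660·0.693) = 1.3533/1.4576 = 0.9285.
Compose with the daughter nucleus (u' = 0.847 in the emitted fragment frame): u_2 = (0.847 + 0.928) / (1 + 0.847·0.928) = 1.7751/1.7861 = 0.9939.
So u = 0.9939 × 3.00 × 10^8 m/s.

2.98 × 10^8 m/s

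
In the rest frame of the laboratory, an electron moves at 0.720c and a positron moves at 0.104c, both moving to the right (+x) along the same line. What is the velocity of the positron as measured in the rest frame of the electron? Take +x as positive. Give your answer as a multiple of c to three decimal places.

β_A = 0.720, β_B = 0.104.
Transform to A's frame with the inverse velocity-addition law: u' = (u − v)/(1 − uv/c²), taking u = β_B and v = β_A.
u' = (0.104 − 0.720) / (1 − (0.720)(0.104)) = -0.6160/0.9251 = -0.6659.

-0.666c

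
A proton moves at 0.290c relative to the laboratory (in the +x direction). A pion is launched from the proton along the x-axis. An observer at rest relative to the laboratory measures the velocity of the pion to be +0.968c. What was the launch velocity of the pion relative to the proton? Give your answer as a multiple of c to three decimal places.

Invert the composition law: u' = (u − v)/(1 − uv/c²).
u' = (0.968 − 0.290) / (1 − (0.968)(0.290)) = 0.6780/0.7193 = 0.9426.

+0.943c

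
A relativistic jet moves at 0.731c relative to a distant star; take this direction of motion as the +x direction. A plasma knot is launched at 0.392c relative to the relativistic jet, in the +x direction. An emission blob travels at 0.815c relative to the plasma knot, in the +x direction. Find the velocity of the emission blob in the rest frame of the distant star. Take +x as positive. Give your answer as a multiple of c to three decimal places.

0.986c

Apply u = (u' + v)/(1 + u'v/c²) successively, working outward toward the distant star.
Start: velocity of the relativistic jet relative to the distant star = 0.7310c.
Compose with the plasma knot (u' = 0.392 in the relativistic jet frame): u_1 = (0.392 + 0.731) / (1 + 0.392·0.731) = 1.1230/1.2866 = 0.8729.
Compose with the emission blob (u' = 0.815 in the plasma knot frame): u_2 = (0.815 + 0.873) / (1 + 0.815·0.873) = 1.6879/1.7114 = 0.9863.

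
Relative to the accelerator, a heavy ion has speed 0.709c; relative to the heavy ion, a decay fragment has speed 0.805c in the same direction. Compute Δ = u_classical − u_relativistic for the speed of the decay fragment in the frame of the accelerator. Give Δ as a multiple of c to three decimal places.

Galilean: u_cl = 0.805 + 0.709 = 1.5140.
Relativistic: u_rel = (0.805 + 0.709) / (1 + 0.805·0.709) = 1.5140/1.5707 = 0.9639.
Δ = 1.5140 − 0.9639 = 0.5501.
(The classical prediction exceeds c; the relativistic result does not.)

Δ = 0.550c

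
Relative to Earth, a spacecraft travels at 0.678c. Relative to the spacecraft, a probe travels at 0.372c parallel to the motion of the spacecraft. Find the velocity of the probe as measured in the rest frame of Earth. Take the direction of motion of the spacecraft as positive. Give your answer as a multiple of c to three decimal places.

With v = 0.678 and u' = 0.372 (in units of c),
u = (u' + v)/(1 + u'v/c²):
u = (0.372 + 0.678) / (1 + 0.372·0.678) = 1.0500/1.2522 = 0.8385
(Galilean addition would give +1.050c, exceeding c.)

0.839c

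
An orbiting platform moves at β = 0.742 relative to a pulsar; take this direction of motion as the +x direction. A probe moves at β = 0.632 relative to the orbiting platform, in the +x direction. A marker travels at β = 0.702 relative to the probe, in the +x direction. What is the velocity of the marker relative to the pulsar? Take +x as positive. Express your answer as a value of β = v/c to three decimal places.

Apply u = (u' + v)/(1 + u'v/c²) successively, working outward toward the pulsar.
Start: velocity of the orbiting platform relative to the pulsar = 0.7420c.
Compose with the probe (u' = 0.632 in the orbiting platform frame): u_1 = (0.632 + 0.742) / (1 + 0.632·0.742) = 1.3740/1.4689 = 0.9354.
Compose with the marker (u' = 0.702 in the probe frame): u_2 = (0.702 + 0.935) / (1 + 0.702·0.935) = 1.6374/1.6566 = 0.9884.

β = 0.988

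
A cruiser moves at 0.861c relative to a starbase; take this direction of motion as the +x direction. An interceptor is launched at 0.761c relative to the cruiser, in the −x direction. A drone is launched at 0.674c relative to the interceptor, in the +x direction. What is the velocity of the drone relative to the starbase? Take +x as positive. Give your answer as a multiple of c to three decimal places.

+0.806c

Apply u = (u' + v)/(1 + u'v/c²) successively, working outward toward the starbase.
Start: velocity of the cruiser relative to the starbase = 0.8610c.
Compose with the interceptor (u' = -0.761 in the cruiser frame): u_1 = (-0.761 + 0.861) / (1 + (-0.761)·0.861) = 0.1000/0.3448 = 0.2900.
Compose with the drone (u' = 0.674 in the interceptor frame): u_2 = (0.674 + 0.290) / (1 + 0.674·0.290) = 0.9640/1.1955 = 0.8064.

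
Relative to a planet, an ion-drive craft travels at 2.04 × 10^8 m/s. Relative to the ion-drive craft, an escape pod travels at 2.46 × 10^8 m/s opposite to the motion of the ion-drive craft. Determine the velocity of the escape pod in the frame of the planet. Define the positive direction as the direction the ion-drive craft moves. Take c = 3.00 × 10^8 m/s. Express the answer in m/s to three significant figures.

-9.49 × 10^7 m/s

In units of c (dividing by 3.00 × 10^8 m/s): v = 0.680, u' = -0.820.
u = (u' + v)/(1 + u'v/c²):
u = (-0.820 + 0.680) / (1 + (-0.820)·0.680) = -0.1400/0.4424 = -0.3165
(Galilean addition would give -0.140c.)
Converting back: u = -0.3165 × 3.00 × 10^8 m/s.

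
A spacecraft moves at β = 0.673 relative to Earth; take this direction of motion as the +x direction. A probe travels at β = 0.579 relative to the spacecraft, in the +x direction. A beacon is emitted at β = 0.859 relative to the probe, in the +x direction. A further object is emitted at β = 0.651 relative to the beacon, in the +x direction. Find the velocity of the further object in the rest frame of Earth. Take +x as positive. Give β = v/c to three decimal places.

Apply u = (u' + v)/(1 + u'v/c²) successively, working outward toward Earth.
Start: velocity of the spacecraft relative to Earth = 0.6730c.
Compose with the probe (u' = 0.579 in the spacecraft frame): u_1 = (0.579 + 0.673) / (1 + 0.579·0.673) = 1.2520/1.3897 = 0.9009.
Compose with the beacon (u' = 0.859 in the probe frame): u_2 = (0.859 + 0.901) / (1 + 0.859·0.901) = 1.7599/1.7739 = 0.9921.
Compose with the further object (u' = 0.651 in the beacon frame): u_3 = (0.651 + 0.992) / (1 + 0.651·0.992) = 1.6431/1.6459 = 0.9983.

β = 0.998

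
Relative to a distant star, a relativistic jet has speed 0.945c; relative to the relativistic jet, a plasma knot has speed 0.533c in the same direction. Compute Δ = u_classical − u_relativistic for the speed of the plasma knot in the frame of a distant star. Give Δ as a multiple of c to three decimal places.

Galilean: u_cl = 0.533 + 0.945 = 1.4780.
Relativistic: u_rel = (0.533 + 0.945) / (1 + 0.533·0.945) = 1.4780/1.5037 = 0.9829.
Δ = 1.4780 − 0.9829 = 0.4951.
(The classical prediction exceeds c; the relativistic result does not.)

Δ = 0.495c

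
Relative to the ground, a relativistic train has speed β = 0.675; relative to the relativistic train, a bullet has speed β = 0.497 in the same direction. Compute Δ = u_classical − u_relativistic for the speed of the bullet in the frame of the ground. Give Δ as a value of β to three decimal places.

Galilean: u_cl = 0.497 + 0.675 = 1.1720.
Relativistic: u_rel = (0.497 + 0.675) / (1 + 0.497·0.675) = 1.1720/1.3355 = 0.8776.
Δ = 1.1720 − 0.8776 = 0.2944.
(The classical prediction exceeds c; the relativistic result does not.)

Δ = 0.294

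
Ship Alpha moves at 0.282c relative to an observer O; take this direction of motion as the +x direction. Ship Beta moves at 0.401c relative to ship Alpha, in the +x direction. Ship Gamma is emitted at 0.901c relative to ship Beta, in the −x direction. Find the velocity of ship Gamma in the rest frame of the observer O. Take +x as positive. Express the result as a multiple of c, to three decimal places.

Apply u = (u' + v)/(1 + u'v/c²) successively, working outward toward the observer O.
Start: velocity of ship Alpha relative to the observer O = 0.2820c.
Compose with ship Beta (u' = 0.401 in ship Alpha frame): u_1 = (0.401 + 0.282) / (1 + 0.401·0.282) = 0.6830/1.1131 = 0.6136.
Compose with ship Gamma (u' = -0.901 in ship Beta frame): u_2 = (-0.901 + 0.614) / (1 + (-0.901)·0.614) = -0.2874/0.4471 = -0.6427.

-0.643c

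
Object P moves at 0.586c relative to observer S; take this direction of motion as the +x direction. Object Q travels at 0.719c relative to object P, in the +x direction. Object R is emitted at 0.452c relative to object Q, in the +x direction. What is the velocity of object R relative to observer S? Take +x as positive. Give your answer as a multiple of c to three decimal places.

0.968c

Apply u = (u' + v)/(1 + u'v/c²) successively, working outward toward observer S.
Start: velocity of object P relative to observer S = 0.5860c.
Compose with object Q (u' = 0.719 in object P frame): u_1 = (0.719 + 0.586) / (1 + 0.719·0.586) = 1.3050/1.4213 = 0.9182.
Compose with object R (u' = 0.452 in object Q frame): u_2 = (0.452 + 0.918) / (1 + 0.452·0.918) = 1.3702/1.4150 = 0.9683.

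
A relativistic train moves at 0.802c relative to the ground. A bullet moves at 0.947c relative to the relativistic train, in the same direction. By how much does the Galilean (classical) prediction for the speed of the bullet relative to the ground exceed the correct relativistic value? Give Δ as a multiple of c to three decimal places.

Galilean: u_cl = 0.947 + 0.802 = 1.7490.
Relativistic: u_rel = (0.947 + 0.802) / (1 + 0.947·0.802) = 1.7490/1.7595 = 0.9940.
Δ = 1.7490 − 0.9940 = 0.7550.
(The classical prediction exceeds c; the relativistic result does not.)

Δ = 0.755c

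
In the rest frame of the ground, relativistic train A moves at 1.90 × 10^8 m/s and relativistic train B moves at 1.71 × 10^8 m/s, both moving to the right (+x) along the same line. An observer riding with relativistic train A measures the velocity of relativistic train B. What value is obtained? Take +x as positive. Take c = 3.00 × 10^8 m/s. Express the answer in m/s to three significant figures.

β_A = 0.633, β_B = 0.570 (dividing each by c = 3.00 × 10^8 m/s).
Transform to A's frame with the inverse velocity-addition law: u' = (u − v)/(1 − uv/c²), taking u = β_B and v = β_A.
u' = (0.570 − 0.633) / (1 − (0.633)(0.570)) = -0.0633/0.6390 = -0.0991.
u' = -0.0991 × 3.00 × 10^8 m/s.

-2.97 × 10^7 m/s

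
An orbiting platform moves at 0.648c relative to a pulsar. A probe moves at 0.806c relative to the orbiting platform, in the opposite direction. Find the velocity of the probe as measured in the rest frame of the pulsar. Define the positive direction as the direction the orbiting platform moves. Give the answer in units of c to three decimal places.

-0.331c

With v = 0.648 and u' = -0.806 (in units of c),
u = (u' + v)/(1 + u'v/c²):
u = (-0.806 + 0.648) / (1 + (-0.806)·0.648) = -0.1580/0.4777 = -0.3307
(Galilean addition would give -0.158c.)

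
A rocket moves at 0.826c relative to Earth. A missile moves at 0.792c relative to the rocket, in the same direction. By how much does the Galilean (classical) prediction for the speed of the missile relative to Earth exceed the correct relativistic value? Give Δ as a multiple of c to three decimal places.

Δ = 0.640c

Galilean: u_cl = 0.792 + 0.826 = 1.6180.
Relativistic: u_rel = (0.792 + 0.826) / (1 + 0.792·0.826) = 1.6180/1.6542 = 0.9781.
Δ = 1.6180 − 0.9781 = 0.6399.
(The classical prediction exceeds c; the relativistic result does not.)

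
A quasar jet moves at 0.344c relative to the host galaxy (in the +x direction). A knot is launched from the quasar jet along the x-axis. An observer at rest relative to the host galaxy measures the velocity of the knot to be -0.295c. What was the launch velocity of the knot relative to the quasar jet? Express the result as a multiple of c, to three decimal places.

Invert the composition law: u' = (u − v)/(1 − uv/c²).
u' = (-0.295 − 0.344) / (1 − (-0.295)(0.344)) = -0.6390/1.1015 = -0.5801.

-0.580c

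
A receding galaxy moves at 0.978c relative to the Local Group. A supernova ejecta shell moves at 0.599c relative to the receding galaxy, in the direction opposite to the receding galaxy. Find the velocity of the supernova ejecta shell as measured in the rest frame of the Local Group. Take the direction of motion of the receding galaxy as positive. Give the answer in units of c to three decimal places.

With v = 0.978 and u' = -0.599 (in units of c),
u = (u' + v)/(1 + u'v/c²):
u = (-0.599 + 0.978) / (1 + (-0.599)·0.978) = 0.3790/0.4142 = 0.9151

+0.915c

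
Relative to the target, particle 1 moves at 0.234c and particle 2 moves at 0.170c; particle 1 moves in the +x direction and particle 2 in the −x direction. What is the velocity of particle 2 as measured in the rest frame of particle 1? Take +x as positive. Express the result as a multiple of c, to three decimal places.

β_A = 0.234, β_B = -0.170.
Transform to A's frame with the inverse velocity-addition law: u' = (u − v)/(1 − uv/c²), taking u = β_B and v = β_A.
u' = (-0.170 − 0.234) / (1 − (0.234)(-0.170)) = -0.4040/1.0398 = -0.3885.

-0.389c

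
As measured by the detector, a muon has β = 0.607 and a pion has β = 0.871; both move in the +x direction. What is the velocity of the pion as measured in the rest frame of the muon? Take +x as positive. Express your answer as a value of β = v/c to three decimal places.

β = +0.560

β_A = 0.607, β_B = 0.871.
Transform to A's frame with the inverse velocity-addition law: u' = (u − v)/(1 − uv/c²), taking u = β_B and v = β_A.
u' = (0.871 − 0.607) / (1 − (0.607)(0.871)) = 0.2640/0.4713 = 0.5601.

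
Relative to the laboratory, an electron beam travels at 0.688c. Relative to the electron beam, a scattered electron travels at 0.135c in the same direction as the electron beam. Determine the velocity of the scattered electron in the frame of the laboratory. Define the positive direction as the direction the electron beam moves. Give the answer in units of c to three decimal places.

0.753c

With v = 0.688 and u' = 0.135 (in units of c),
u = (u' + v)/(1 + u'v/c²):
u = (0.135 + 0.688) / (1 + 0.135·0.688) = 0.8230/1.0929 = 0.7531
(Galilean addition would give +0.823c.)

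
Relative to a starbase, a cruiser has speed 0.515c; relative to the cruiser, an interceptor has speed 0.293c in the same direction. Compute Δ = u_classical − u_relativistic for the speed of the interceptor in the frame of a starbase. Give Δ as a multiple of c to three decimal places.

Δ = 0.106c

Galilean: u_cl = 0.293 + 0.515 = 0.8080.
Relativistic: u_rel = (0.293 + 0.515) / (1 + 0.293·0.515) = 0.8080/1.1509 = 0.7021.
Δ = 0.8080 − 0.7021 = 0.1059.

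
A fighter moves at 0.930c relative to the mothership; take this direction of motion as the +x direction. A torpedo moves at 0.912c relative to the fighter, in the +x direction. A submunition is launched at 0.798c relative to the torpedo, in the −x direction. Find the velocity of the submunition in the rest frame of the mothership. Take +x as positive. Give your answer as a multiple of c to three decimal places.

+0.971c

Apply u = (u' + v)/(1 + u'v/c²) successively, working outward toward the mothership.
Start: velocity of the fighter relative to the mothership = 0.9300c.
Compose with the torpedo (u' = 0.912 in the fighter frame): u_1 = (0.912 + 0.930) / (1 + 0.912·0.930) = 1.8420/1.8482 = 0.9967.
Compose with the submunition (u' = -0.798 in the torpedo frame): u_2 = (-0.798 + 0.997) / (1 + (-0.798)·0.997) = 0.1987/0.2047 = 0.9707.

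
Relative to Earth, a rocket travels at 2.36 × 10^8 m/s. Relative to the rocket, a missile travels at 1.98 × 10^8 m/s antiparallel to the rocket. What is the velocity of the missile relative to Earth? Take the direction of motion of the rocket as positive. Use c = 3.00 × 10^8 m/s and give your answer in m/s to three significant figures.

In units of c (dividing by 3.00 × 10^8 m/s): v = 0.787, u' = -0.660.
u = (u' + v)/(1 + u'v/c²):
u = (-0.660 + 0.787) / (1 + (-0.660)·0.787) = 0.1267/0.4808 = 0.2634
Converting back: u = 0.2634 × 3.00 × 10^8 m/s.

+7.90 × 10^7 m/s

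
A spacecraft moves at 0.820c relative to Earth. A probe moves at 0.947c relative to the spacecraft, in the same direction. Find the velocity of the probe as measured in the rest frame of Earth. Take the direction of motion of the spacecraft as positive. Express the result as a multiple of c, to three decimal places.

0.995c

With v = 0.820 and u' = 0.947 (in units of c),
u = (u' + v)/(1 + u'v/c²):
u = (0.947 + 0.820) / (1 + 0.947·0.820) = 1.7670/1.7765 = 0.9946
(Galilean addition would give +1.767c, exceeding c.)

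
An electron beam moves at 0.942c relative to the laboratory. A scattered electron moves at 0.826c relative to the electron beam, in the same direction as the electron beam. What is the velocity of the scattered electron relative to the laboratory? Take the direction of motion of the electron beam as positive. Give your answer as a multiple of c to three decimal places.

With v = 0.942 and u' = 0.826 (in units of c),
u = (u' + v)/(1 + u'v/c²):
u = (0.826 + 0.942) / (1 + 0.826·0.942) = 1.7680/1.7781 = 0.9943

0.994c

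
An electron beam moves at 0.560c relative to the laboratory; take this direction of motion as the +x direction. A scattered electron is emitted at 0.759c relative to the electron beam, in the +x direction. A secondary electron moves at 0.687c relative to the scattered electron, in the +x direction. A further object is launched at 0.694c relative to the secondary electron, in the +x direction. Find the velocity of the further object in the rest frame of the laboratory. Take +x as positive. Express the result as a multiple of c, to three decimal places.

0.997c

Apply u = (u' + v)/(1 + u'v/c²) successively, working outward toward the laboratory.
Start: velocity of the electron beam relative to the laboratory = 0.5600c.
Compose with the scattered electron (u' = 0.759 in the electron beam frame): u_1 = (0.759 + 0.560) / (1 + 0.759·0.560) = 1.3190/1.4250 = 0.9256.
Compose with the secondary electron (u' = 0.687 in the scattered electron frame): u_2 = (0.687 + 0.926) / (1 + 0.687·0.926) = 1.6126/1.6359 = 0.9858.
Compose with the further object (u' = 0.694 in the secondary electron frame): u_3 = (0.694 + 0.986) / (1 + 0.694·0.986) = 1.6798/1.6841 = 0.9974.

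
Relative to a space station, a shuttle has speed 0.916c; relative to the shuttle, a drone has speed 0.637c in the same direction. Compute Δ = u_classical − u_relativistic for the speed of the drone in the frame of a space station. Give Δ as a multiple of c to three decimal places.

Δ = 0.572c

Galilean: u_cl = 0.637 + 0.916 = 1.5530.
Relativistic: u_rel = (0.637 + 0.916) / (1 + 0.637·0.916) = 1.5530/1.5835 = 0.9807.
Δ = 1.5530 − 0.9807 = 0.5723.
(The classical prediction exceeds c; the relativistic result does not.)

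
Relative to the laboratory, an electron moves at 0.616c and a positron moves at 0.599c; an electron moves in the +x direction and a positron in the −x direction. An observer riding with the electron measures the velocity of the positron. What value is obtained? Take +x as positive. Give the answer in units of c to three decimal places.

-0.888c

β_A = 0.616, β_B = -0.599.
Transform to A's frame with the inverse velocity-addition law: u' = (u − v)/(1 − uv/c²), taking u = β_B and v = β_A.
u' = (-0.599 − 0.616) / (1 − (0.616)(-0.599)) = -1.2150/1.3690 = -0.8875.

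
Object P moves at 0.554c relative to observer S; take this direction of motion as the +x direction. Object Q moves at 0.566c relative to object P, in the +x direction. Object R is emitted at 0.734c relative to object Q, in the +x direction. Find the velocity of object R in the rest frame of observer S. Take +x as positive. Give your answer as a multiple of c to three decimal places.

0.976c

Apply u = (u' + v)/(1 + u'v/c²) successively, working outward toward observer S.
Start: velocity of object P relative to observer S = 0.5540c.
Compose with object Q (u' = 0.566 in object P frame): u_1 = (0.566 + 0.554) / (1 + 0.566·0.554) = 1.1200/1.3136 = 0.8526.
Compose with object R (u' = 0.734 in object Q frame): u_2 = (0.734 + 0.853) / (1 + 0.734·0.853) = 1.5866/1.6258 = 0.9759.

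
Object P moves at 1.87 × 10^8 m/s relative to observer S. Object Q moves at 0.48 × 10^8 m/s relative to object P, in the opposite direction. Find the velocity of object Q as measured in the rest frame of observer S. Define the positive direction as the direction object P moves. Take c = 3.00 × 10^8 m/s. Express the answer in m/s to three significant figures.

In units of c (dividing by 3.00 × 10^8 m/s): v = 0.623, u' = -0.160.
u = (u' + v)/(1 + u'v/c²):
u = (-0.160 + 0.623) / (1 + (-0.160)·0.623) = 0.4633/0.9003 = 0.5147
(Galilean addition would give +0.463c.)
Converting back: u = 0.5147 × 3.00 × 10^8 m/s.

+1.54 × 10^8 m/s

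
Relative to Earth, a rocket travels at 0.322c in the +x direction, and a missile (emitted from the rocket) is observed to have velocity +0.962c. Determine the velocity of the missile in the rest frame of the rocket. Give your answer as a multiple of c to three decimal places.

Invert the composition law: u' = (u − v)/(1 − uv/c²).
u' = (0.962 − 0.322) / (1 − (0.962)(0.322)) = 0.6400/0.6902 = 0.9272.

+0.927c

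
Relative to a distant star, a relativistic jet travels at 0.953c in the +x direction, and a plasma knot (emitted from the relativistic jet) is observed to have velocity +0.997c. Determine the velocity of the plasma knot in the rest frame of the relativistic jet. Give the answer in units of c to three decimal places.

Invert the composition law: u' = (u − v)/(1 − uv/c²).
u' = (0.997 − 0.953) / (1 − (0.997)(0.953)) = 0.0440/0.0499 = 0.8825.

+0.882c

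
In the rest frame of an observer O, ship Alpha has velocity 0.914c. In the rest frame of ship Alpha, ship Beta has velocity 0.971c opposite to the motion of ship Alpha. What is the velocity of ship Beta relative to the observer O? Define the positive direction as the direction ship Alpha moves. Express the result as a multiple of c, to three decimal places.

-0.507c

With v = 0.914 and u' = -0.971 (in units of c),
u = (u' + v)/(1 + u'v/c²):
u = (-0.971 + 0.914) / (1 + (-0.971)·0.914) = -0.0570/0.1125 = -0.5066
(Galilean addition would give -0.057c.)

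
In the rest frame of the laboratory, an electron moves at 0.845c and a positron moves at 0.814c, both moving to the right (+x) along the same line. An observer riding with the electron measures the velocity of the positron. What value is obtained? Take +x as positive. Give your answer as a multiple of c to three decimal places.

β_A = 0.845, β_B = 0.814.
Transform to A's frame with the inverse velocity-addition law: u' = (u − v)/(1 − uv/c²), taking u = β_B and v = β_A.
u' = (0.814 − 0.845) / (1 − (0.845)(0.814)) = -0.0310/0.3122 = -0.0993.

-0.099c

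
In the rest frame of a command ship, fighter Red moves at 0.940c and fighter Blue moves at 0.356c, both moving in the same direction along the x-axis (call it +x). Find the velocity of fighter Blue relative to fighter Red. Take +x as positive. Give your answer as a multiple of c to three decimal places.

-0.878c

β_A = 0.940, β_B = 0.356.
Transform to A's frame with the inverse velocity-addition law: u' = (u − v)/(1 − uv/c²), taking u = β_B and v = β_A.
u' = (0.356 − 0.940) / (1 − (0.940)(0.356)) = -0.5840/0.6654 = -0.8777.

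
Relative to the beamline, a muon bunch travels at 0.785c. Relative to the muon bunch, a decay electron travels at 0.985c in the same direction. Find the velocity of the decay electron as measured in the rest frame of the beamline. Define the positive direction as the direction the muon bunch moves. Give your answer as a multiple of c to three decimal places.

With v = 0.785 and u' = 0.985 (in units of c),
u = (u' + v)/(1 + u'v/c²):
u = (0.985 + 0.785) / (1 + 0.985·0.785) = 1.7700/1.7732 = 0.9982
(Galilean addition would give +1.770c, exceeding c.)

0.998c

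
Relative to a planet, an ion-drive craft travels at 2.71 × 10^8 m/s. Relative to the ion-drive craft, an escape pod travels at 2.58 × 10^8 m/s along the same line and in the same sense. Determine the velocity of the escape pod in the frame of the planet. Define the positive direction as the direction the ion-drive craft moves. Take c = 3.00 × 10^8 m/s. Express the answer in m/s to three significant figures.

In units of c (dividing by 3.00 × 10^8 m/s): v = 0.903, u' = 0.860.
u = (u' + v)/(1 + u'v/c²):
u = (0.860 + 0.903) / (1 + 0.860·0.903) = 1.7633/1.7769 = 0.9924
Converting back: u = 0.9924 × 3.00 × 10^8 m/s.

2.98 × 10^8 m/s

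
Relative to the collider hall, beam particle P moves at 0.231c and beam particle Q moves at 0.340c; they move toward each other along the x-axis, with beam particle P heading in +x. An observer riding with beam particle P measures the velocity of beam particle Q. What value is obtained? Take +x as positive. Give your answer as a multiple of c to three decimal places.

-0.529c

β_A = 0.231, β_B = -0.340.
Transform to A's frame with the inverse velocity-addition law: u' = (u − v)/(1 − uv/c²), taking u = β_B and v = β_A.
u' = (-0.340 − 0.231) / (1 − (0.231)(-0.340)) = -0.5710/1.0785 = -0.5294.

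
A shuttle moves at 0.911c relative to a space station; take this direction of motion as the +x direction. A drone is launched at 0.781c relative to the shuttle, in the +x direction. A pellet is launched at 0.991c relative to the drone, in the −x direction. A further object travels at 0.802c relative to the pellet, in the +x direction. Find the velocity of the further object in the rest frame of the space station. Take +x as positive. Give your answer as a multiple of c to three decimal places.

Apply u = (u' + v)/(1 + u'v/c²) successively, working outward toward the space station.
Start: velocity of the shuttle relative to the space station = 0.9110c.
Compose with the drone (u' = 0.781 in the shuttle frame): u_1 = (0.781 + 0.911) / (1 + 0.781·0.911) = 1.6920/1.7115 = 0.9886.
Compose with the pellet (u' = -0.991 in the drone frame): u_2 = (-0.991 + 0.989) / (1 + (-0.991)·0.989) = -0.0024/0.0203 = -0.1177.
Compose with the further object (u' = 0.802 in the pellet frame): u_3 = (0.802 + (-0.118)) / (1 + 0.802·(-0.118)) = 0.6843/0.9056 = 0.7556.

+0.756c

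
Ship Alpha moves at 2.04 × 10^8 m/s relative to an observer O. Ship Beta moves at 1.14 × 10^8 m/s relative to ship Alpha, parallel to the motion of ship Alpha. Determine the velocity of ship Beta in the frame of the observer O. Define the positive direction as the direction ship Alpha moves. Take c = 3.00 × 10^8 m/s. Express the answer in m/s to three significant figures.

In units of c (dividing by 3.00 × 10^8 m/s): v = 0.680, u' = 0.380.
u = (u' + v)/(1 + u'v/c²):
u = (0.380 + 0.680) / (1 + 0.380·0.680) = 1.0600/1.2584 = 0.8423
(Galilean addition would give +1.060c, exceeding c.)
Converting back: u = 0.8423 × 3.00 × 10^8 m/s.

2.53 × 10^8 m/s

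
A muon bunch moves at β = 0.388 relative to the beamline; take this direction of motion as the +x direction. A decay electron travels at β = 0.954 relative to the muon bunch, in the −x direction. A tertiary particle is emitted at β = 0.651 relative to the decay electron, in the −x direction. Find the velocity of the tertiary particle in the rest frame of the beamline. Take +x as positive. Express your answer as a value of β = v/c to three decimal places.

β = -0.978

Apply u = (u' + v)/(1 + u'v/c²) successively, working outward toward the beamline.
Start: velocity of the muon bunch relative to the beamline = 0.3880c.
Compose with the decay electron (u' = -0.954 in the muon bunch frame): u_1 = (-0.954 + 0.388) / (1 + (-0.954)·0.388) = -0.5660/0.6298 = -0.8986.
Compose with the tertiary particle (u' = -0.651 in the decay electron frame): u_2 = (-0.651 + (-0.899)) / (1 + (-0.651)·(-0.899)) = -1.5496/1.5850 = -0.9777.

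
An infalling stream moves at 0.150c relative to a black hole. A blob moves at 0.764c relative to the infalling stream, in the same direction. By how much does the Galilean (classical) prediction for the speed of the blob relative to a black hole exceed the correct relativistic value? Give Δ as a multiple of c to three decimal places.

Δ = 0.094c

Galilean: u_cl = 0.764 + 0.150 = 0.9140.
Relativistic: u_rel = (0.764 + 0.150) / (1 + 0.764·0.150) = 0.9140/1.1146 = 0.8200.
Δ = 0.9140 − 0.8200 = 0.0940.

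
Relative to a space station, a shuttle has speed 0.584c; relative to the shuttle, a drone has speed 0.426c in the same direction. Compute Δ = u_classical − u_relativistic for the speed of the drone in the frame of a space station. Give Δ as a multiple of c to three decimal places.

Galilean: u_cl = 0.426 + 0.584 = 1.0100.
Relativistic: u_rel = (0.426 + 0.584) / (1 + 0.426·0.584) = 1.0100/1.2488 = 0.8088.
Δ = 1.0100 − 0.8088 = 0.2012.
(The classical prediction exceeds c; the relativistic result does not.)

Δ = 0.201c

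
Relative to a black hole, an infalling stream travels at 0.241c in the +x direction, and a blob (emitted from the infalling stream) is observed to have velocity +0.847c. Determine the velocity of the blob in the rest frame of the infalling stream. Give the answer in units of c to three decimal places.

+0.761c

Invert the composition law: u' = (u − v)/(1 − uv/c²).
u' = (0.847 − 0.241) / (1 − (0.847)(0.241)) = 0.6060/0.7959 = 0.7614.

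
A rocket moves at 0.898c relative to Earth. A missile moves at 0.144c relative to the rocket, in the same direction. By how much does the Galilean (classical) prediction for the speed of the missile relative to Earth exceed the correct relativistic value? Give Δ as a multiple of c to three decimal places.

Galilean: u_cl = 0.144 + 0.898 = 1.0420.
Relativistic: u_rel = (0.144 + 0.898) / (1 + 0.144·0.898) = 1.0420/1.1293 = 0.9227.
Δ = 1.0420 − 0.9227 = 0.1193.
(The classical prediction exceeds c; the relativistic result does not.)

Δ = 0.119c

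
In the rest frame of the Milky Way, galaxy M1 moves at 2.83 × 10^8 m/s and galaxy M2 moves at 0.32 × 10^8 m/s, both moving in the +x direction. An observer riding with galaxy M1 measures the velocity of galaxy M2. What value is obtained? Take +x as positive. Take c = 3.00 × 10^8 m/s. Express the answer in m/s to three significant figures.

-2.79 × 10^8 m/s

β_A = 0.943, β_B = 0.107 (dividing each by c = 3.00 × 10^8 m/s).
Transform to A's frame with the inverse velocity-addition law: u' = (u − v)/(1 − uv/c²), taking u = β_B and v = β_A.
u' = (0.107 − 0.943) / (1 − (0.943)(0.107)) = -0.8367/0.8994 = -0.9303.
u' = -0.9303 × 3.00 × 10^8 m/s.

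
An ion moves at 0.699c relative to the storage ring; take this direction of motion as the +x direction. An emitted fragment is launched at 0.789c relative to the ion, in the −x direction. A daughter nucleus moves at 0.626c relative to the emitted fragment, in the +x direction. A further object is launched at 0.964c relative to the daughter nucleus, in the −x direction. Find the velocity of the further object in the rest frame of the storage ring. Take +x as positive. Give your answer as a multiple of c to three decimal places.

-0.899c

Apply u = (u' + v)/(1 + u'v/c²) successively, working outward toward the storage ring.
Start: velocity of the ion relative to the storage ring = 0.6990c.
Compose with the emitted fragment (u' = -0.789 in the ion frame): u_1 = (-0.789 + 0.699) / (1 + (-0.789)·0.699) = -0.0900/0.4485 = -0.2007.
Compose with the daughter nucleus (u' = 0.626 in the emitted fragment frame): u_2 = (0.626 + (-0.201)) / (1 + 0.626·(-0.201)) = 0.4253/0.8744 = 0.4864.
Compose with the further object (u' = -0.964 in the daughter nucleus frame): u_3 = (-0.964 + 0.486) / (1 + (-0.964)·0.486) = -0.4776/0.5311 = -0.8992.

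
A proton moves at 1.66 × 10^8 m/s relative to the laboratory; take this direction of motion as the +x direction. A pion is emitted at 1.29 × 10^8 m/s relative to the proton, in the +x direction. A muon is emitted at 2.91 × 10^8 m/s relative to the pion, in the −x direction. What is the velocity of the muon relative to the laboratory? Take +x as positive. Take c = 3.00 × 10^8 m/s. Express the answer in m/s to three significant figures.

-2.30 × 10^8 m/s

Apply u = (u' + v)/(1 + u'v/c²) successively, working outward toward the laboratory.
(Dividing each given speed by c = 3.00 × 10^8 m/s to work in units of c.)
Start: velocity of the proton relative to the laboratory = 0.5533c.
Compose with the pion (u' = 0.430 in the proton frame): u_1 = (0.430 + 0.553) / (1 + 0.430·0.553) = 0.9833/1.2379 = 0.7943.
Compose with the muon (u' = -0.970 in the pion frame): u_2 = (-0.970 + 0.794) / (1 + (-0.970)·0.794) = -0.1757/0.2295 = -0.7654.
So u = -0.7654 × 3.00 × 10^8 m/s.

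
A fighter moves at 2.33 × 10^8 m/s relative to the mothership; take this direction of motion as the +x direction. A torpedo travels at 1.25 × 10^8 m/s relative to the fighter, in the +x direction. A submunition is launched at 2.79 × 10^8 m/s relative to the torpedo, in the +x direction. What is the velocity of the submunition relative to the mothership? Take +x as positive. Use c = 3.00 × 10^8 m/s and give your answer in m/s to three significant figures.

2.99 × 10^8 m/s

Apply u = (u' + v)/(1 + u'v/c²) successively, working outward toward the mothership.
(Dividing each given speed by c = 3.00 × 10^8 m/s to work in units of c.)
Start: velocity of the fighter relative to the mothership = 0.7767c.
Compose with the torpedo (u' = 0.417 in the fighter frame): u_1 = (0.417 + 0.777) / (1 + 0.417·0.777) = 1.1933/1.3236 = 0.9016.
Compose with the submunition (u' = 0.930 in the torpedo frame): u_2 = (0.930 + 0.902) / (1 + 0.930·0.902) = 1.8316/1.8385 = 0.9963.
So u = 0.9963 × 3.00 × 10^8 m/s.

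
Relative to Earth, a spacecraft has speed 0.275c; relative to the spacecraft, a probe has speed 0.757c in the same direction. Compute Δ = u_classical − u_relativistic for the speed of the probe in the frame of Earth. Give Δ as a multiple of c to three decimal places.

Δ = 0.178c

Galilean: u_cl = 0.757 + 0.275 = 1.0320.
Relativistic: u_rel = (0.757 + 0.275) / (1 + 0.757·0.275) = 1.0320/1.2082 = 0.8542.
Δ = 1.0320 − 0.8542 = 0.1778.
(The classical prediction exceeds c; the relativistic result does not.)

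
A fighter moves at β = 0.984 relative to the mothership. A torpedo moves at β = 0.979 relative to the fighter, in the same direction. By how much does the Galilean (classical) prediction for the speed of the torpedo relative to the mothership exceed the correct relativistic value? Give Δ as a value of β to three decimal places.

Galilean: u_cl = 0.979 + 0.984 = 1.9630.
Relativistic: u_rel = (0.979 + 0.984) / (1 + 0.979·0.984) = 1.9630/1.9633 = 0.9998.
Δ = 1.9630 − 0.9998 = 0.9632.
(The classical prediction exceeds c; the relativistic result does not.)

Δ = 0.963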